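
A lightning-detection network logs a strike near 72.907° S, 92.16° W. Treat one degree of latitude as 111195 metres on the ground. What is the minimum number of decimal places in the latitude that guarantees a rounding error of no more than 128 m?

3 decimal places

One degree of latitude covers 111195 m.
With N decimal places the half-ulp bound is 0.5·10⁻ᴺ°, or 0.5·10⁻ᴺ × 111195 m on the ground.
Setting 55597.5 × 10⁻ᴺ ≤ 128 gives 10ᴺ ≥ 434.4, i.e. N ≥ 2.64.
N = 2 would give 556 m (too coarse); N = 3 gives 55.6 m ≤ 128 m.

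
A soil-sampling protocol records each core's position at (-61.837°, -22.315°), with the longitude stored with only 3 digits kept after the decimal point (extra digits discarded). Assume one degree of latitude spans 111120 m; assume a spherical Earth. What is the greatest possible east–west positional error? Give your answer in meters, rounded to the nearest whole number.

52 meters

Truncating at 3 decimal places can drop up to a full unit in the last place, so the longitude may be off by as much as 0.001°.
At latitude 61.837° a degree of longitude spans 111120 m × cos 61.837° = 111120 × 0.4720 ≈ 52446.6 m.
So at most 0.001° × 52446.6 ≈ 52.4466 m east–west.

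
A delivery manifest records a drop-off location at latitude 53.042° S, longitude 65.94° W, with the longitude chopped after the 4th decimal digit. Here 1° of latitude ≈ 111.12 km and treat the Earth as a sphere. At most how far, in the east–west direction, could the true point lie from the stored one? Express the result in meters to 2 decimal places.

6.68 meters

Truncating at 4 decimal places can drop up to a full unit in the last place, so the longitude may be off by as much as 0.0001°.
One degree of longitude at 53.042° is 111120 × cos 53.042° ≈ 111120 × 0.6012 = 66808.6 m.
So at most 0.0001° × 66808.6 ≈ 6.68086 m east–west.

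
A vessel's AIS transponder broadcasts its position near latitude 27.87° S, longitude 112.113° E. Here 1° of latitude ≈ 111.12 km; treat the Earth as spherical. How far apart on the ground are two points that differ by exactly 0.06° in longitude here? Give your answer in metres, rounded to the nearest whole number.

5894 metres

0.06° of longitude at 27.87° is 0.06 × 111120 × cos 27.87° ≈ 0.06 × 98231.2 = 5893.87 m.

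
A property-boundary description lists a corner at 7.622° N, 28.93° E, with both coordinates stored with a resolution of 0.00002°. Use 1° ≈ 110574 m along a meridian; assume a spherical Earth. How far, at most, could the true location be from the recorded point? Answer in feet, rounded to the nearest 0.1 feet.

With a 0.00002° grid the true value lies within half a step, ±0.00002°/2 = ±1e-05°, of the stored one.
North–south component: 1e-05° × 110574 = 1.10574 m.
Longitude error → 1e-05 × 110574 × cos 7.622° = 1e-05 × 110574 × 0.9912 ≈ 1.09597 m.
Worst case both components are at the extreme and orthogonal: √(1.10574² + 1.09597²) ≈ 1.55686 m.
Converting: 1.55686 m × 3.2808 ft/m ≈ 5.1078 ft.

5.1 feet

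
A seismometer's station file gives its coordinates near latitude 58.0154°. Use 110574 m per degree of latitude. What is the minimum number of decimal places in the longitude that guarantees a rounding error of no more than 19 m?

At 58.0154° one degree of longitude covers 110574 × cos 58.0154° ≈ 110574 × 0.5297 ≈ 58570.1 m.
With N decimal places the half-ulp bound is 0.5·10⁻ᴺ°, or 0.5·10⁻ᴺ × 58570.1 m on the ground.
Need 0.5 × 58570.1 × 10⁻ᴺ ≤ 19 → 10⁻ᴺ ≤ 6.488e-04, so N ≥ 3.19.
At 3 places the error can reach 29.3 m, but 4 places keeps it to 2.93 m.

4 decimal places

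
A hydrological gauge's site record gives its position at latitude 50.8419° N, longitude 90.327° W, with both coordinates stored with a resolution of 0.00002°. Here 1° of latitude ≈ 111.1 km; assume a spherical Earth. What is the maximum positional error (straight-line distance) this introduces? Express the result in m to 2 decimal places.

1.31 m

With a 0.00002° grid the true value lies within half a step, ±0.00002°/2 = ±1e-05°, of the stored one.
Latitude error → 1e-05 × 111100 = 1.111 m along the meridian.
East–west component at 50.8419°: 1e-05° × 111100 × cos 50.8419° ≈ 1e-05 × 70155.5 ≈ 0.701555 m.
The two errors are perpendicular, so the maximum displacement is √(1.111² + 0.701555²) ≈ 1.31396 m.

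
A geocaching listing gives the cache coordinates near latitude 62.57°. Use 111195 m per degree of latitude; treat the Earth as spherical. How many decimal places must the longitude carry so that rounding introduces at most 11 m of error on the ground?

At 62.57° one degree of longitude covers 111195 × cos 62.57° ≈ 111195 × 0.4607 ≈ 51223.6 m.
With N decimal places the half-ulp bound is 0.5·10⁻ᴺ°, or 0.5·10⁻ᴺ × 51223.6 m on the ground.
Need 0.5 × 51223.6 × 10⁻ᴺ ≤ 11 → 10⁻ᴺ ≤ 4.295e-04, so N ≥ 3.37.
At 3 places the error can reach 25.6 m, but 4 places keeps it to 2.56 m.

4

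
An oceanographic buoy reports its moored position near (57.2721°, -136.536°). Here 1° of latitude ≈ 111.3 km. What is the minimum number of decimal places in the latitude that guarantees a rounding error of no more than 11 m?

One degree of latitude covers 111300 m.
N decimal places → at most half a unit in the last place, 0.5 × 10⁻ᴺ° = 111300/2 × 10⁻ᴺ m.
Setting 55650 × 10⁻ᴺ ≤ 11 gives 10ᴺ ≥ 5059, i.e. N ≥ 3.70.
So 4 decimal places suffice (5.57 m); 3 would allow up to 55.6 m.

4 decimal places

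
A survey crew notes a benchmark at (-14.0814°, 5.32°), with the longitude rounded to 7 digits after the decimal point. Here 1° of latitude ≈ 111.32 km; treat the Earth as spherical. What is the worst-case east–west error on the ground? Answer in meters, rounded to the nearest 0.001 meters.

0.005 meters

Rounding to 7 decimal places leaves the longitude within ±5e-08° of the true value.
At latitude 14.0814° a degree of longitude spans 111320 m × cos 14.0814° = 111320 × 0.9700 ≈ 107975 m.
Maximum E–W displacement: 5e-08 × 107975 = 0.00539875 m.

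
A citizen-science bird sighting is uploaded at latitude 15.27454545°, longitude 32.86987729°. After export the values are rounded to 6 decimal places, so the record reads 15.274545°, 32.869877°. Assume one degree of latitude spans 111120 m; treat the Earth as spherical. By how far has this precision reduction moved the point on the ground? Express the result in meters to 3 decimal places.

0.059 meters

The latitude changed by +0.00000045° and the longitude by +0.00000029°.
North–south shift: 0.00000045 × 111120 = 0.050004 m.
E–W at 15.2745°: 0.00000029° × 111120 × cos 15.2745° = 0.00000029 × 111120 × 0.9647 ≈ 0.0310864 m.
Hypotenuse of the two orthogonal shifts: √(0.050004² + 0.0310864²) = 0.0588793 m.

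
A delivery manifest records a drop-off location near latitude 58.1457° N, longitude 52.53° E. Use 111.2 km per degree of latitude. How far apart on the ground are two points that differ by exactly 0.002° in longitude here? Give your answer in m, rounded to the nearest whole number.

One degree of longitude here spans 111200 × cos 58.1457° = 111200 × 0.5278 ≈ 58687 m; 0.002° of that is 117.374 m.

117 m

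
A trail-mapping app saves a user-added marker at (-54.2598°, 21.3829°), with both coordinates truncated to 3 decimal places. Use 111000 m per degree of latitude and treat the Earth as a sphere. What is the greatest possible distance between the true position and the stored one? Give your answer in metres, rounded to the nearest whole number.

129 metres

Truncating at 3 decimal places can drop up to a full unit in the last place, so each coordinate may be off by as much as 0.001°.
N–S: 0.001° × 111000 m/° = 111 m.
Longitude error → 0.001 × 111000 × cos 54.2598° = 0.001 × 111000 × 0.5841 ≈ 64.8363 m.
The two errors are perpendicular, so the maximum displacement is √(111² + 64.8363²) ≈ 128.549 m.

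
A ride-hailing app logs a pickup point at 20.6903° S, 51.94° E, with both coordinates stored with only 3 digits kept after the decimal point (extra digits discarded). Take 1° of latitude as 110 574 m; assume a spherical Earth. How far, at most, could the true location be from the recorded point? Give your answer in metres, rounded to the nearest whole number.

Truncating at 3 decimal places can drop up to a full unit in the last place, so each coordinate may be off by as much as 0.001°.
N–S: 0.001° × 110574 m/° = 110.574 m.
Longitude error → 0.001 × 110574 × cos 20.6903° = 0.001 × 110574 × 0.9355 ≈ 103.442 m.
The two errors are perpendicular, so the maximum displacement is √(110.574² + 103.442²) ≈ 151.416 m.

151 metres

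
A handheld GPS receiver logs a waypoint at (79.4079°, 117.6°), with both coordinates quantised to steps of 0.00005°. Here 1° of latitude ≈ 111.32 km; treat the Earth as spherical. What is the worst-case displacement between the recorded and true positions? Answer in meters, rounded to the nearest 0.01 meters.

2.83 meters

With a 0.00005° grid the true value lies within half a step, ±0.00005°/2 = ±2.5e-05°, of the stored one.
Latitude error → 2.5e-05 × 111320 = 2.783 m along the meridian.
E–W at 79.4079°: 2.5e-05° × 111320 × cos 79.4079° = 2.5e-05 × 111320 × 0.1838 ≈ 0.511559 m.
Worst case both components are at the extreme and orthogonal: √(2.783² + 0.511559²) ≈ 2.82963 m.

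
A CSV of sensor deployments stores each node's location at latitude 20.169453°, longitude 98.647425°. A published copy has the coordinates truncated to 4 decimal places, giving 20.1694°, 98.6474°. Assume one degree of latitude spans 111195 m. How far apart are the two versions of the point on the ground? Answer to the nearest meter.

6 meters

The latitude changed by +0.000053° and the longitude by +0.000025°.
N–S: 0.000053° × 111195 m/° = 5.89334 m.
East–west at this latitude: 0.000025° × 111195 × cos 20.1694° ≈ 0.000025 × 104376 = 2.60941 m.
Distance: √(5.89334² + 2.60941²) ≈ 6.44518 m.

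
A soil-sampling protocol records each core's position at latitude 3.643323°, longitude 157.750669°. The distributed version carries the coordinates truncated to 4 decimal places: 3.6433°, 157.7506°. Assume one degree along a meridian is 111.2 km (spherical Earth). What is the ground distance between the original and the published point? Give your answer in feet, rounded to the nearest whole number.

Δlat = 3.643323 − 3.6433 = +0.000023°; Δlon = 157.750669 − 157.7506 = +0.000069°.
North–south shift: 0.000023 × 111200 = 2.5576 m.
East–west at this latitude: 0.000069° × 111200 × cos 3.6433° ≈ 0.000069 × 110975 = 7.65729 m.
Hypotenuse of the two orthogonal shifts: √(2.5576² + 7.65729²) = 8.07313 m.
In feet: 8.07313 m ÷ 0.3048 ≈ 26.487 ft.

26 feet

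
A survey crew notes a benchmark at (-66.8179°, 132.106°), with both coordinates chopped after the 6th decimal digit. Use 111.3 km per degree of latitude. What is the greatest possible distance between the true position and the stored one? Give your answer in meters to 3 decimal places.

Truncating at 6 decimal places can drop up to a full unit in the last place, so each coordinate may be off by as much as 1e-06°.
North–south component: 1e-06° × 111300 = 0.1113 m.
E–W at 66.8179°: 1e-06° × 111300 × cos 66.8179° = 1e-06 × 111300 × 0.3937 ≈ 0.0438138 m.
Worst case both components are at the extreme and orthogonal: √(0.1113² + 0.0438138²) ≈ 0.119613 m.

0.120 meters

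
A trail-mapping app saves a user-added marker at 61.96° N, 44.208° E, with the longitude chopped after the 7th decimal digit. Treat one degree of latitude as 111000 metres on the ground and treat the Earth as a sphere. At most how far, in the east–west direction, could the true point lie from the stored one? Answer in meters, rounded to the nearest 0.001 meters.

0.005 meters

Truncating at 7 decimal places can drop up to a full unit in the last place, so the longitude may be off by as much as 1e-07°.
At latitude 61.96° a degree of longitude spans 111000 m × cos 61.96° = 111000 × 0.4701 ≈ 52179.8 m.
East–west error: 1e-07° × 52179.8 m/° ≈ 0.00521798 m.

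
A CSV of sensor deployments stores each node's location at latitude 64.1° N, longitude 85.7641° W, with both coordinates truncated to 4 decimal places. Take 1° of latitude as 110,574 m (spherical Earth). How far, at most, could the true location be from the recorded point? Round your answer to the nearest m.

12 m

Truncating at 4 decimal places can drop up to a full unit in the last place, so each coordinate may be off by as much as 0.0001°.
Latitude error → 0.0001 × 110574 = 11.0574 m along the meridian.
E–W at 64.1°: 0.0001° × 110574 × cos 64.1° = 0.0001 × 110574 × 0.4368 ≈ 4.82989 m.
Combining orthogonally: (11.0574² + 4.82989²)^½ ≈ 12.0662 m.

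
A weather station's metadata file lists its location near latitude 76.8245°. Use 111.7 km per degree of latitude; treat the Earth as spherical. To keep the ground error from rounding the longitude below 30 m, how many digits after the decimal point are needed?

3 decimal places

At 76.8245° one degree of longitude covers 111700 × cos 76.8245° ≈ 111700 × 0.2279 ≈ 25460.3 m.
N decimal places → at most half a unit in the last place, 0.5 × 10⁻ᴺ° = 25460.3/2 × 10⁻ᴺ m.
Need 0.5 × 25460.3 × 10⁻ᴺ ≤ 30 → 10⁻ᴺ ≤ 2.357e-03, so N ≥ 2.63.
So 3 decimal places suffice (12.7 m); 2 would allow up to 127 m.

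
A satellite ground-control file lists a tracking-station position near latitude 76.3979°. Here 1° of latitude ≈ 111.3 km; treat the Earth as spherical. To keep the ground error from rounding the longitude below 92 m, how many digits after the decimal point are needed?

At 76.3979° one degree of longitude covers 111300 × cos 76.3979° ≈ 111300 × 0.2352 ≈ 26175.3 m.
With N decimal places the half-ulp bound is 0.5·10⁻ᴺ°, or 0.5·10⁻ᴺ × 26175.3 m on the ground.
Need 0.5 × 26175.3 × 10⁻ᴺ ≤ 92 → 10⁻ᴺ ≤ 7.030e-03, so N ≥ 2.15.
N = 2 would give 131 m (too coarse); N = 3 gives 13.1 m ≤ 92 m.

3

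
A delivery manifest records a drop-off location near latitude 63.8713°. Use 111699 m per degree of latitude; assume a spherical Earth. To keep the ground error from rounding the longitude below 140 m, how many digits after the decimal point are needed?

At 63.8713° one degree of longitude covers 111699 × cos 63.8713° ≈ 111699 × 0.4404 ≈ 49191 m.
With N decimal places the half-ulp bound is 0.5·10⁻ᴺ°, or 0.5·10⁻ᴺ × 49191 m on the ground.
Need 0.5 × 49191 × 10⁻ᴺ ≤ 140 → 10⁻ᴺ ≤ 5.692e-03, so N ≥ 2.24.
N = 2 would give 246 m (too coarse); N = 3 gives 24.6 m ≤ 140 m.

3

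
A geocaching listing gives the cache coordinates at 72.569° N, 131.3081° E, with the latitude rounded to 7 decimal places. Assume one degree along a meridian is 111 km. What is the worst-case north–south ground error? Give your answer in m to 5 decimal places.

Rounding to 7 decimal places leaves the latitude within ±5e-08° of the true value.
North–south distance: 5e-08° × 111000 m/° = 0.00555 m.

0.00555 m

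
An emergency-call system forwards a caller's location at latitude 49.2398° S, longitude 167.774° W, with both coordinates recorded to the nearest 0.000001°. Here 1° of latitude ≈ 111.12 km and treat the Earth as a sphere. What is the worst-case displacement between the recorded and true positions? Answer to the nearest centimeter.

Rounding to 6 decimal places leaves each coordinate within ±5e-07° of the true value.
N–S: 5e-07° × 111120 m/° = 0.05556 m.
East–west component at 49.2398°: 5e-07° × 111120 × cos 49.2398° ≈ 5e-07 × 72549.6 ≈ 0.0362748 m.
Combining orthogonally: (0.05556² + 0.0362748²)^½ ≈ 0.0663534 m.
That is 0.0663534 m = 6.6353 cm.

7 centimeters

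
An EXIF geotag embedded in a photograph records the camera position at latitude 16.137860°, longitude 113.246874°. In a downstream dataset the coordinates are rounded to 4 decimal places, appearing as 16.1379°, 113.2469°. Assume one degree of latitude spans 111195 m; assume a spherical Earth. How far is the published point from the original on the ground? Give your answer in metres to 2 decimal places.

The latitude changed by -0.000040° and the longitude by -0.000026°.
North–south shift: -0.000040 × 111195 = -4.4478 m.
East–west at this latitude: -0.000026° × 111195 × cos 16.1379° ≈ -0.000026 × 106813 = -2.77715 m.
Combined displacement = (4.4478² + 2.77715²)^½ ≈ 5.24361 m.

5.24 metres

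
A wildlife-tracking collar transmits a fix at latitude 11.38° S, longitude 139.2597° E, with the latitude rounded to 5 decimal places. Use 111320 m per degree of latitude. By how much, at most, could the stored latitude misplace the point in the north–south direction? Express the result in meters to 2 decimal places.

Rounding to 5 decimal places leaves the latitude within ±5e-06° of the true value.
So the N–S error is at most 5e-06 × 111320 = 0.5566 m.

0.56 meters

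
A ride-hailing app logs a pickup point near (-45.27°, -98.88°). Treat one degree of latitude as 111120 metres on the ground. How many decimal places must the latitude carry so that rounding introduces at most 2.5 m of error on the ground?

5

One degree of latitude covers 111120 m.
With N decimal places the half-ulp bound is 0.5·10⁻ᴺ°, or 0.5·10⁻ᴺ × 111120 m on the ground.
Need 0.5 × 111120 × 10⁻ᴺ ≤ 2.5 → 10⁻ᴺ ≤ 4.500e-05, so N ≥ 4.35.
At 4 places the error can reach 5.56 m, but 5 places keeps it to 0.556 m.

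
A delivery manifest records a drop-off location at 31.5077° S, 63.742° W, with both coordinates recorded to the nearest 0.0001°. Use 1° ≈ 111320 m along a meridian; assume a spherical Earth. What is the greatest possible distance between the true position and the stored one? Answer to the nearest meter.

Rounding to 4 decimal places leaves each coordinate within ±5e-05° of the true value.
N–S: 5e-05° × 111320 m/° = 5.566 m.
Longitude error → 5e-05 × 111320 × cos 31.5077° = 5e-05 × 111320 × 0.8526 ≈ 4.7454 m.
Worst case both components are at the extreme and orthogonal: √(5.566² + 4.7454²) ≈ 7.31432 m.

7 meters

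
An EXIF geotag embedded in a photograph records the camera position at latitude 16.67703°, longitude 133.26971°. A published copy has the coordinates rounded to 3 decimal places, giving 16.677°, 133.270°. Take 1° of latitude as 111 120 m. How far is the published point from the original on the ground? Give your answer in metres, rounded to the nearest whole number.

The latitude changed by +0.00003° and the longitude by -0.00029°.
N–S: 0.00003° × 111120 m/° = 3.3336 m.
East–west at this latitude: -0.00029° × 111120 × cos 16.677° ≈ -0.00029 × 106446 = -30.8694 m.
Distance: √(3.3336² + 30.8694²) ≈ 31.0488 m.

31 metres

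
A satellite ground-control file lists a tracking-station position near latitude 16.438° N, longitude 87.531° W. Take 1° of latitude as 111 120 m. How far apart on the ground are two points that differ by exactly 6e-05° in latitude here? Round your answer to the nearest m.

6e-05° × 111120 m/° = 6.6672 m.

7 m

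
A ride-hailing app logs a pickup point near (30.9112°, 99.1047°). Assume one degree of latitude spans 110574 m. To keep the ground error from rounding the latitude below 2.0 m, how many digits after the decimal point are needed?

One degree of latitude covers 110574 m.
N decimal places → at most half a unit in the last place, 0.5 × 10⁻ᴺ° = 110574/2 × 10⁻ᴺ m.
Need 0.5 × 110574 × 10⁻ᴺ ≤ 2.0 → 10⁻ᴺ ≤ 3.617e-05, so N ≥ 4.44.
N = 4 would give 5.53 m (too coarse); N = 5 gives 0.553 m ≤ 2.0 m.

5 decimal places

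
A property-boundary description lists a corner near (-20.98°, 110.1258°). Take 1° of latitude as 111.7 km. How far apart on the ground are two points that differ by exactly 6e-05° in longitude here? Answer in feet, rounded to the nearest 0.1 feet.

20.5 feet

One degree of longitude here spans 111700 × cos 20.98° = 111700 × 0.9337 ≈ 104295 m; 6e-05° of that is 6.25769 m.
Converting: 6.25769 m × 3.2808 ft/m ≈ 20.53 ft.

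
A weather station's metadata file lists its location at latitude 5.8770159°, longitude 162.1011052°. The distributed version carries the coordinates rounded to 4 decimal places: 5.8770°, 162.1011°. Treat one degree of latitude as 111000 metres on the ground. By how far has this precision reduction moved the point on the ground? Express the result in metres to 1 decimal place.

1.9 metres

The latitude changed by +0.0000159° and the longitude by +0.0000052°.
N–S: 0.0000159° × 111000 m/° = 1.7649 m.
E–W at 5.877°: 0.0000052° × 111000 × cos 5.877° = 0.0000052 × 111000 × 0.9947 ≈ 0.574166 m.
Hypotenuse of the two orthogonal shifts: √(1.7649² + 0.574166²) = 1.85595 m.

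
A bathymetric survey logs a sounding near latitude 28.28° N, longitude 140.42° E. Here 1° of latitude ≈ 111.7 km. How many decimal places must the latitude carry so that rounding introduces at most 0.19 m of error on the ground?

6

One degree of latitude covers 111700 m.
With N decimal places the half-ulp bound is 0.5·10⁻ᴺ°, or 0.5·10⁻ᴺ × 111700 m on the ground.
Setting 55850 × 10⁻ᴺ ≤ 0.19 gives 10ᴺ ≥ 2.939e+05, i.e. N ≥ 5.47.
So 6 decimal places suffice (0.0558 m); 5 would allow up to 0.558 m.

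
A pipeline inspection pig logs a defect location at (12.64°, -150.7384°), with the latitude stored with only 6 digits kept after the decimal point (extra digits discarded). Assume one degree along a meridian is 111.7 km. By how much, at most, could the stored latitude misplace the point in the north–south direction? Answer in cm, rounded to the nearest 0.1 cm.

11.2 cm

Truncating at 6 decimal places can drop up to a full unit in the last place, so the latitude may be off by as much as 1e-06°.
Along the meridian that is 1e-06° × 111700 m/° = 0.1117 m.
That is 0.1117 m = 11.17 cm.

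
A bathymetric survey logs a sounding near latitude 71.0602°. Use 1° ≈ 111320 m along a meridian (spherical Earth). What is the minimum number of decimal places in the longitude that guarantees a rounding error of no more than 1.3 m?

5

At 71.0602° one degree of longitude covers 111320 × cos 71.0602° ≈ 111320 × 0.3246 ≈ 36131.6 m.
N decimal places → at most half a unit in the last place, 0.5 × 10⁻ᴺ° = 36131.6/2 × 10⁻ᴺ m.
Need 0.5 × 36131.6 × 10⁻ᴺ ≤ 1.3 → 10⁻ᴺ ≤ 7.196e-05, so N ≥ 4.14.
N = 4 would give 1.81 m (too coarse); N = 5 gives 0.181 m ≤ 1.3 m.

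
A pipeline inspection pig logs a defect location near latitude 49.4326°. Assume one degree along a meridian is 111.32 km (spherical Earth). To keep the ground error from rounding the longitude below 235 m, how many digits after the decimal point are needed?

3

At 49.4326° one degree of longitude covers 111320 × cos 49.4326° ≈ 111320 × 0.6503 ≈ 72396.1 m.
N decimal places → at most half a unit in the last place, 0.5 × 10⁻ᴺ° = 72396.1/2 × 10⁻ᴺ m.
Need 0.5 × 72396.1 × 10⁻ᴺ ≤ 235 → 10⁻ᴺ ≤ 6.492e-03, so N ≥ 2.19.
N = 2 would give 362 m (too coarse); N = 3 gives 36.2 m ≤ 235 m.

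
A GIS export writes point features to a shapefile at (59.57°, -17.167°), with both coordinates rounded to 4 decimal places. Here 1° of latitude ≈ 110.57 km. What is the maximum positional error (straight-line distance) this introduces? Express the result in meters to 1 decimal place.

6.2 meters

Rounding to 4 decimal places leaves each coordinate within ±5e-05° of the true value.
North–south component: 5e-05° × 110570 = 5.5285 m.
E–W at 59.57°: 5e-05° × 110570 × cos 59.57° = 5e-05 × 110570 × 0.5065 ≈ 2.8001 m.
Combining orthogonally: (5.5285² + 2.8001²)^½ ≈ 6.19717 m.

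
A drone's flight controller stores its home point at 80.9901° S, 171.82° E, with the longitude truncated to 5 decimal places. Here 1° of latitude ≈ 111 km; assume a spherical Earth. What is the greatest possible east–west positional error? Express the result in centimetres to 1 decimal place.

17.4 centimetres

Truncating at 5 decimal places can drop up to a full unit in the last place, so the longitude may be off by as much as 1e-05°.
One degree of longitude at 80.9901° is 111000 × cos 80.9901° ≈ 111000 × 0.1566 = 17383.2 m.
Maximum E–W displacement: 1e-05 × 17383.2 = 0.173832 m.
That is 0.173832 m = 17.383 cm.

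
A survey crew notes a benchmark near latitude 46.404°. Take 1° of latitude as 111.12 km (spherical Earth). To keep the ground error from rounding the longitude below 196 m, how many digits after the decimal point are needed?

At 46.404° one degree of longitude covers 111120 × cos 46.404° ≈ 111120 × 0.6896 ≈ 76624.9 m.
With N decimal places the half-ulp bound is 0.5·10⁻ᴺ°, or 0.5·10⁻ᴺ × 76624.9 m on the ground.
Setting 38312.5 × 10⁻ᴺ ≤ 196 gives 10ᴺ ≥ 195.5, i.e. N ≥ 2.29.
At 2 places the error can reach 383 m, but 3 places keeps it to 38.3 m.

3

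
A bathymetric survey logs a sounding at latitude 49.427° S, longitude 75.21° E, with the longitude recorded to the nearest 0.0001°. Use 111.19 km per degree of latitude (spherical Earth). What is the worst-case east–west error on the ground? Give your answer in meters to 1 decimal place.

Rounding to 4 decimal places leaves the longitude within ±5e-05° of the true value.
At latitude 49.427° a degree of longitude spans 111190 m × cos 49.427° = 111190 × 0.6504 ≈ 72319.8 m.
So at most 5e-05° × 72319.8 ≈ 3.61599 m east–west.

3.6 meters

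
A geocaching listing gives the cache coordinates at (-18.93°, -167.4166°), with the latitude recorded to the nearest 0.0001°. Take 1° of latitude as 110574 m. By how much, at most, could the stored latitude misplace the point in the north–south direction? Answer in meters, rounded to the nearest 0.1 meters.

Rounding to 4 decimal places leaves the latitude within ±5e-05° of the true value.
So the N–S error is at most 5e-05 × 110574 = 5.5287 m.

5.5 meters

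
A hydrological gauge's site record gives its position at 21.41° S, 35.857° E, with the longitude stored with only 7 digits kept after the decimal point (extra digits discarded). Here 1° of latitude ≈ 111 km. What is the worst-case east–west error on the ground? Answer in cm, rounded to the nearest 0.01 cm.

Truncating at 7 decimal places can drop up to a full unit in the last place, so the longitude may be off by as much as 1e-07°.
One degree of longitude at 21.41° is 111000 × cos 21.41° ≈ 111000 × 0.9310 = 103340 m.
Maximum E–W displacement: 1e-07 × 103340 = 0.010334 m.
That is 0.010334 m = 1.0334 cm.

1.03 cm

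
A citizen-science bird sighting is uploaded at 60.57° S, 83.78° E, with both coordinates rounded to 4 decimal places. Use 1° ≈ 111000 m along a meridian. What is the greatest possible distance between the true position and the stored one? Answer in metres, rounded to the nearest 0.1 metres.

6.2 metres

Rounding to 4 decimal places leaves each coordinate within ±5e-05° of the true value.
N–S: 5e-05° × 111000 m/° = 5.55 m.
Longitude error → 5e-05 × 111000 × cos 60.57° = 5e-05 × 111000 × 0.4914 ≈ 2.72705 m.
The two errors are perpendicular, so the maximum displacement is √(5.55² + 2.72705²) ≈ 6.18379 m.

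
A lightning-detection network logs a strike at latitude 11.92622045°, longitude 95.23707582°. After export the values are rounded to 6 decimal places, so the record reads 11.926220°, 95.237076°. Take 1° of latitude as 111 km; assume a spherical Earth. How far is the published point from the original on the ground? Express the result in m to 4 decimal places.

0.0536 m

Δlat = 11.92622045 − 11.926220 = +0.00000045°; Δlon = 95.23707582 − 95.237076 = -0.00000018°.
North–south shift: 0.00000045 × 111000 = 0.04995 m.
East–west at this latitude: -0.00000018° × 111000 × cos 11.9262° ≈ -0.00000018 × 108604 = -0.0195487 m.
Distance: √(0.04995² + 0.0195487²) ≈ 0.0536391 m.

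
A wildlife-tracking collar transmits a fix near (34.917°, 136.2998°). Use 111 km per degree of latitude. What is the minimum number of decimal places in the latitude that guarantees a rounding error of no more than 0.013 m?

7

One degree of latitude covers 111000 m.
N decimal places → at most half a unit in the last place, 0.5 × 10⁻ᴺ° = 111000/2 × 10⁻ᴺ m.
Need 0.5 × 111000 × 10⁻ᴺ ≤ 0.013 → 10⁻ᴺ ≤ 2.342e-07, so N ≥ 6.63.
N = 6 would give 0.0555 m (too coarse); N = 7 gives 0.00555 m ≤ 0.013 m.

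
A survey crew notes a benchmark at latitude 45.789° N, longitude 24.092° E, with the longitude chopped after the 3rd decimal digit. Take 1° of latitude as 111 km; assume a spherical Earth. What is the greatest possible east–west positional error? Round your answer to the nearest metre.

77 metres

Truncating at 3 decimal places can drop up to a full unit in the last place, so the longitude may be off by as much as 0.001°.
One degree of longitude at 45.789° is 111000 × cos 45.789° ≈ 111000 × 0.6973 = 77400.6 m.
So at most 0.001° × 77400.6 ≈ 77.4006 m east–west.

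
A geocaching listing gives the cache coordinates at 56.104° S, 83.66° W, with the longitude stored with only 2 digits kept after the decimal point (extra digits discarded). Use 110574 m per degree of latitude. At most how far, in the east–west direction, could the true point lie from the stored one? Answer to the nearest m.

Truncating at 2 decimal places can drop up to a full unit in the last place, so the longitude may be off by as much as 0.01°.
One degree of longitude at 56.104° is 110574 × cos 56.104° ≈ 110574 × 0.5577 = 61665.7 m.
Maximum E–W displacement: 0.01 × 61665.7 = 616.657 m.

617 m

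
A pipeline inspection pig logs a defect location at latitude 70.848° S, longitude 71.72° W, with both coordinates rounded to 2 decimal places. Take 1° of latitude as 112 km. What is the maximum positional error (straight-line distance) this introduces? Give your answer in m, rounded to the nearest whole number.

Rounding to 2 decimal places leaves each coordinate within ±0.005° of the true value.
Latitude error → 0.005 × 112000 = 560 m along the meridian.
Longitude error → 0.005 × 112000 × cos 70.848° = 0.005 × 112000 × 0.3281 ≈ 183.722 m.
Combining orthogonally: (560² + 183.722²)^½ ≈ 589.367 m.

589 m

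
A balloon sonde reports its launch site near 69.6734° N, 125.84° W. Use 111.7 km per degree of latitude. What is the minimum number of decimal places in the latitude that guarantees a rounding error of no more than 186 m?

One degree of latitude covers 111700 m.
Rounding to N decimal places gives at most 0.5 × 10⁻ᴺ degrees of error, i.e. 0.5 × 10⁻ᴺ × 111700 m.
Setting 55850 × 10⁻ᴺ ≤ 186 gives 10ᴺ ≥ 300.3, i.e. N ≥ 2.48.
At 2 places the error can reach 558 m, but 3 places keeps it to 55.9 m.

3 decimal places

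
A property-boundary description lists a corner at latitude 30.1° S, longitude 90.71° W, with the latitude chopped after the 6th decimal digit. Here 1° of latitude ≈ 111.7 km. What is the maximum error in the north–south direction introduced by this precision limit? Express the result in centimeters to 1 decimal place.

Truncating at 6 decimal places can drop up to a full unit in the last place, so the latitude may be off by as much as 1e-06°.
So the N–S error is at most 1e-06 × 111700 = 0.1117 m.
That is 0.1117 m = 11.17 cm.

11.2 centimeters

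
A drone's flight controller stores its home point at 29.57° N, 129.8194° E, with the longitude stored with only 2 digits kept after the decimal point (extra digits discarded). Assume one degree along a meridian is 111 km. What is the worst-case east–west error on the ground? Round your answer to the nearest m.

965 m

Truncating at 2 decimal places can drop up to a full unit in the last place, so the longitude may be off by as much as 0.01°.
At latitude 29.57° a degree of longitude spans 111000 m × cos 29.57° = 111000 × 0.8698 ≈ 96542.6 m.
Maximum E–W displacement: 0.01 × 96542.6 = 965.426 m.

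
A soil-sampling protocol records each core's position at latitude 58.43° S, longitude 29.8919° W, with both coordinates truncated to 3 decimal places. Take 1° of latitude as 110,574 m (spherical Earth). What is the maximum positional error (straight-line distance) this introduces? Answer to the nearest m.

Truncating at 3 decimal places can drop up to a full unit in the last place, so each coordinate may be off by as much as 0.001°.
North–south component: 0.001° × 110574 = 110.574 m.
E–W at 58.43°: 0.001° × 110574 × cos 58.43° = 0.001 × 110574 × 0.5235 ≈ 57.8899 m.
Combining orthogonally: (110.574² + 57.8899²)^½ ≈ 124.811 m.

125 m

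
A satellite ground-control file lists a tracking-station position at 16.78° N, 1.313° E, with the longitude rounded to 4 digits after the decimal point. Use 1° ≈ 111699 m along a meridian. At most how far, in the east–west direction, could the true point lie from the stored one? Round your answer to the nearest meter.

Rounding to 4 decimal places leaves the longitude within ±5e-05° of the true value.
Parallels shrink by cos φ, so at 16.78° a degree of longitude is 111699 × 0.9574 ≈ 106943 m.
So at most 5e-05° × 106943 ≈ 5.34714 m east–west.

5 meters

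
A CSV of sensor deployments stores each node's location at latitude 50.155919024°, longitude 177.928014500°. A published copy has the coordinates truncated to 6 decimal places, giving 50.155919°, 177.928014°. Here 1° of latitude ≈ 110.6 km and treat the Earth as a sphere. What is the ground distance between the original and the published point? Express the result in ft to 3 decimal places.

Δlat = 50.155919024 − 50.155919 = +0.000000024°; Δlon = 177.928014500 − 177.928014 = +0.000000500°.
N–S: 0.000000024° × 110600 m/° = 0.0026544 m.
East–west at this latitude: 0.000000500° × 110600 × cos 50.1559° ≈ 0.000000500 × 70861.5 = 0.0354307 m.
Distance: √(0.0026544² + 0.0354307²) ≈ 0.03553 m.
Converting: 0.03553 m × 3.2808 ft/m ≈ 0.11657 ft.

0.117 ft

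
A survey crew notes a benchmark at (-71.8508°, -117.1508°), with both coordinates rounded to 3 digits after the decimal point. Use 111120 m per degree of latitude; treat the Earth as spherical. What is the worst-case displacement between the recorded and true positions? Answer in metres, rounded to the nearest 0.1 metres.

Rounding to 3 decimal places leaves each coordinate within ±0.0005° of the true value.
N–S: 0.0005° × 111120 m/° = 55.56 m.
E–W at 71.8508°: 0.0005° × 111120 × cos 71.8508° = 0.0005 × 111120 × 0.3115 ≈ 17.3065 m.
The two errors are perpendicular, so the maximum displacement is √(55.56² + 17.3065²) ≈ 58.193 m.

58.2 metres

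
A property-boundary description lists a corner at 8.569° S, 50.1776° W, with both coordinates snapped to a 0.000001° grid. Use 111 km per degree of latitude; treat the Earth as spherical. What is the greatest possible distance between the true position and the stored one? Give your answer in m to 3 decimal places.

With a 0.000001° grid the true value lies within half a step, ±0.000001°/2 = ±5e-07°, of the stored one.
N–S: 5e-07° × 111000 m/° = 0.0555 m.
East–west component at 8.569°: 5e-07° × 111000 × cos 8.569° ≈ 5e-07 × 109761 ≈ 0.0548805 m.
The two errors are perpendicular, so the maximum displacement is √(0.0555² + 0.0548805²) ≈ 0.078052 m.

0.078 m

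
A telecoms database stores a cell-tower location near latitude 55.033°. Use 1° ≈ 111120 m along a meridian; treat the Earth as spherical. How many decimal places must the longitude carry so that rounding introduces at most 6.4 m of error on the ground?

4 decimal places

At 55.033° one degree of longitude covers 111120 × cos 55.033° ≈ 111120 × 0.5731 ≈ 63683.4 m.
With N decimal places the half-ulp bound is 0.5·10⁻ᴺ°, or 0.5·10⁻ᴺ × 63683.4 m on the ground.
Setting 31841.7 × 10⁻ᴺ ≤ 6.4 gives 10ᴺ ≥ 4975, i.e. N ≥ 3.70.
So 4 decimal places suffice (3.18 m); 3 would allow up to 31.8 m.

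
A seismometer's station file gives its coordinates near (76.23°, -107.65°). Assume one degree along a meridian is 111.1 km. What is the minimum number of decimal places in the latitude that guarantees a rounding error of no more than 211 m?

One degree of latitude covers 111100 m.
Rounding to N decimal places gives at most 0.5 × 10⁻ᴺ degrees of error, i.e. 0.5 × 10⁻ᴺ × 111100 m.
Need 0.5 × 111100 × 10⁻ᴺ ≤ 211 → 10⁻ᴺ ≤ 3.798e-03, so N ≥ 2.42.
At 2 places the error can reach 556 m, but 3 places keeps it to 55.6 m.

3 decimal places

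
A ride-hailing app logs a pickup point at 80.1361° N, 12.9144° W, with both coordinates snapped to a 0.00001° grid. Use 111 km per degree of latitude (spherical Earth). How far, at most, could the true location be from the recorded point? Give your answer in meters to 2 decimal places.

0.56 meters

With a 0.00001° grid the true value lies within half a step, ±0.00001°/2 = ±5e-06°, of the stored one.
North–south component: 5e-06° × 111000 = 0.555 m.
E–W at 80.1361°: 5e-06° × 111000 × cos 80.1361° = 5e-06 × 111000 × 0.1713 ≈ 0.0950762 m.
Combining orthogonally: (0.555² + 0.0950762²)^½ ≈ 0.563085 m.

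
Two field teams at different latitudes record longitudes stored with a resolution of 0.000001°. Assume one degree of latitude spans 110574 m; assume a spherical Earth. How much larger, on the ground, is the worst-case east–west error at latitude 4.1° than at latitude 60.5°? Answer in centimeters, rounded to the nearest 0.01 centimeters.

With a 0.000001° grid the true value lies within half a step, ±0.000001°/2 = ±5e-07°, of the stored one.
At 4.1°: 5e-07° × 110574 × cos 4.1° = 5e-07 × 110574 × 0.9974 ≈ 0.055146 m.
At 60.5°: 5e-07° × 110574 × cos 60.5° = 5e-07 × 110574 × 0.4924 ≈ 0.027225 m.
So the lower-latitude error exceeds the higher by 0.055146 − 0.027225 = 0.027921 m.
That is 0.0279209 m = 2.7921 cm.

2.79 centimeters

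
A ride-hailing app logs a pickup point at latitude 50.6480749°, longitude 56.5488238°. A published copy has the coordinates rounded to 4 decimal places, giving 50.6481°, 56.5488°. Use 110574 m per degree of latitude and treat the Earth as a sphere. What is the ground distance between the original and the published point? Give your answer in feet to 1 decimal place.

Δlat = 50.6480749 − 50.6481 = -0.0000251°; Δlon = 56.5488238 − 56.5488 = +0.0000238°.
N–S: -0.0000251° × 110574 m/° = -2.77541 m.
E–W at 50.6481°: 0.0000238° × 110574 × cos 50.6481° = 0.0000238 × 110574 × 0.6341 ≈ 1.66869 m.
Combined displacement = (2.77541² + 1.66869²)^½ ≈ 3.23843 m.
In feet: 3.23843 m ÷ 0.3048 ≈ 10.625 ft.

10.6 feet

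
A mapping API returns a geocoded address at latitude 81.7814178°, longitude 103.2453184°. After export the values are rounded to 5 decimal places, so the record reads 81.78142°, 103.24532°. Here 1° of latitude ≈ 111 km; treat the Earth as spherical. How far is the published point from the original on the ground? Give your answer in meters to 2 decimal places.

Δlat = 81.7814178 − 81.78142 = -0.0000022°; Δlon = 103.2453184 − 103.24532 = -0.0000016°.
North–south shift: -0.0000022 × 111000 = -0.2442 m.
E–W at 81.7814°: -0.0000016° × 111000 × cos 81.7814° = -0.0000016 × 111000 × 0.1429 ≈ -0.0253879 m.
Hypotenuse of the two orthogonal shifts: √(0.2442² + 0.0253879²) = 0.245516 m.

0.25 meters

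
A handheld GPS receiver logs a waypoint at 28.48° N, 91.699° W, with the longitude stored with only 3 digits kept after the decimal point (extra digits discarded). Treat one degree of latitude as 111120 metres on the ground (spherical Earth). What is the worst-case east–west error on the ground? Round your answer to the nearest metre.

Truncating at 3 decimal places can drop up to a full unit in the last place, so the longitude may be off by as much as 0.001°.
One degree of longitude at 28.48° is 111120 × cos 28.48° ≈ 111120 × 0.8790 = 97672.7 m.
East–west error: 0.001° × 97672.7 m/° ≈ 97.6727 m.

98 metres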